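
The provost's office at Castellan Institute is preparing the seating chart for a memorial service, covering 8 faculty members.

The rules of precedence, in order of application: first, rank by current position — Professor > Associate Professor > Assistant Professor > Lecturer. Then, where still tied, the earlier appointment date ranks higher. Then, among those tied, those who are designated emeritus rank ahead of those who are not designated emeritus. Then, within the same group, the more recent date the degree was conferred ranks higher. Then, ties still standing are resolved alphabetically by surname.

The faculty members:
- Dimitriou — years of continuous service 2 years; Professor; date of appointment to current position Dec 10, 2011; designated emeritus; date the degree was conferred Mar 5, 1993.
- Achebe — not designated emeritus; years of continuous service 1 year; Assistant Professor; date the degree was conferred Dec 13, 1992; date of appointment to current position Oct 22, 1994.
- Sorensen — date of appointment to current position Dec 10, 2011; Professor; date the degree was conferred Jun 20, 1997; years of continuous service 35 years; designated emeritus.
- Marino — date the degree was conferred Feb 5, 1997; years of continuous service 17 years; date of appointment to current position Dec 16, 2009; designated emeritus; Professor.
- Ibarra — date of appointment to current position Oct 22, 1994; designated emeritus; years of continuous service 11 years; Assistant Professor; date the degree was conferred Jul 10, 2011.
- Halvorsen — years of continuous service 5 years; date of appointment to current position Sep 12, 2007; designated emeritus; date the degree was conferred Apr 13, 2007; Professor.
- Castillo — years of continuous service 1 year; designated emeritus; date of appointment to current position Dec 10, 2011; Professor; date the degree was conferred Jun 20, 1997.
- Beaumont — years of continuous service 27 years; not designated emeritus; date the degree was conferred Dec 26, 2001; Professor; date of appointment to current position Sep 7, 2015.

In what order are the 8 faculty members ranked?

By current position: Halvorsen, Marino, Castillo, Sorensen, Dimitriou and Beaumont (Professor); then Ibarra and Achebe (Assistant Professor).
Among Halvorsen, Marino, Castillo, Sorensen, Dimitriou and Beaumont, by date of appointment to current position (earlier first): Halvorsen (Sep 12, 2007) before Marino (Dec 16, 2009) before Castillo, Sorensen and Dimitriou (Dec 10, 2011) before Beaumont (Sep 7, 2015).
Castillo, Sorensen and Dimitriou are each designated emeritus, so the next rule applies.
Among Castillo, Sorensen and Dimitriou, by date the degree was conferred (later first): Castillo and Sorensen (Jun 20, 1997) before Dimitriou (Mar 5, 1993).
Among Castillo and Sorensen, alphabetically by surname: Castillo before Sorensen.
Ibarra and Achebe both have date of appointment to current position Oct 22, 1994, so the next rule applies.
Among Ibarra and Achebe, designated emeritus before not designated emeritus: Ibarra (designated emeritus) before Achebe (not designated emeritus).
Full order: Halvorsen, Marino, Castillo, Sorensen, Dimitriou, Beaumont, Ibarra, Achebe.

Halvorsen, Marino, Castillo, Sorensen, Dimitriou, Beaumont, Ibarra, Achebe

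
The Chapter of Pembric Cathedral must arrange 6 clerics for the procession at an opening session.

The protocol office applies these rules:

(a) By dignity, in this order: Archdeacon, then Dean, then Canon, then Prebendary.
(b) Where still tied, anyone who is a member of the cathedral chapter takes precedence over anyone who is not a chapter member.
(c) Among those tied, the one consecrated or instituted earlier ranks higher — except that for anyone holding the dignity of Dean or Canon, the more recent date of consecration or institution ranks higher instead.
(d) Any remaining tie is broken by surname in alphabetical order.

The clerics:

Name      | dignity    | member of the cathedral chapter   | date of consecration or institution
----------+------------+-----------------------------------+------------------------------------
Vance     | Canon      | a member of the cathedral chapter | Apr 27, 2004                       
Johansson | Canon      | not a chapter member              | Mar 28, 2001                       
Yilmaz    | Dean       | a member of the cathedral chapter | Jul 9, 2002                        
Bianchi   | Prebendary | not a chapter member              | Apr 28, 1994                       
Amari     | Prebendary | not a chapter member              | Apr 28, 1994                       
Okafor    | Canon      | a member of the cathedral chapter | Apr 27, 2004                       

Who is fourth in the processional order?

By dignity: Yilmaz (Dean); then Okafor, Vance and Johansson (Canon); then Amari and Bianchi (Prebendary).
Among Okafor, Vance and Johansson, a member of the cathedral chapter before not a chapter member: Okafor and Vance (a member of the cathedral chapter) before Johansson (not a chapter member).
Okafor and Vance both have date of consecration or institution Apr 27, 2004, so the next rule applies.
Among Okafor and Vance, alphabetically by surname: Okafor before Vance.
Amari and Bianchi are each not a chapter member, so the next rule applies.
Amari and Bianchi both have date of consecration or institution Apr 28, 1994, so the next rule applies.
Among Amari and Bianchi, alphabetically by surname: Amari before Bianchi.
Order: Yilmaz, Okafor, Vance, Johansson, Amari, Bianchi.

Johansson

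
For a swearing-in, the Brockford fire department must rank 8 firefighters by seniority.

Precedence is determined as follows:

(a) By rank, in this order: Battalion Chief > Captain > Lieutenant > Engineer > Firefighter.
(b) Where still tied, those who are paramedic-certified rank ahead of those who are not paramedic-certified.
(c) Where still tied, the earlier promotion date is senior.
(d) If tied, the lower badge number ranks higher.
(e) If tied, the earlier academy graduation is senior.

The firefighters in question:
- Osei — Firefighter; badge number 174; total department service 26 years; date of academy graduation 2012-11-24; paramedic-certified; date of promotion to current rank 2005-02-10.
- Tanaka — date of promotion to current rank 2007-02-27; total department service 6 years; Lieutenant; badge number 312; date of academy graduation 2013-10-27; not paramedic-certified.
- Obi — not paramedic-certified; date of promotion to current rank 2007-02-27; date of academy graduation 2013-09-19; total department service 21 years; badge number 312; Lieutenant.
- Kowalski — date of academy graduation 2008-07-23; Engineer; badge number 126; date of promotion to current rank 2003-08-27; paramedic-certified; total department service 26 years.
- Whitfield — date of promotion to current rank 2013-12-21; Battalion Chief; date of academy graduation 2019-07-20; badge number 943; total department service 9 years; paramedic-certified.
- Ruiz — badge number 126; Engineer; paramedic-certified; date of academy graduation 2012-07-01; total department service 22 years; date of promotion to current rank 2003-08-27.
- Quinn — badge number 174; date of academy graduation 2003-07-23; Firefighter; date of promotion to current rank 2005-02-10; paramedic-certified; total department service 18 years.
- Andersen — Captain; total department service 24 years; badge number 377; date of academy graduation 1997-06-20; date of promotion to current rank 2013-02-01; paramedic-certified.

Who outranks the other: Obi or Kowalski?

By rank: Whitfield (Battalion Chief); then Andersen (Captain); then Obi and Tanaka (Lieutenant); then Kowalski and Ruiz (Engineer); then Quinn and Osei (Firefighter).
Obi and Tanaka are each not paramedic-certified, so the next rule applies.
Obi and Tanaka both have date of promotion to current rank 2007-02-27, so the next rule applies.
Obi and Tanaka both have badge number 312, so the next rule applies.
Among Obi and Tanaka, by date of academy graduation (earlier first): Obi (2013-09-19) before Tanaka (2013-10-27).
Kowalski and Ruiz are each paramedic-certified, so the next rule applies.
Kowalski and Ruiz both have date of promotion to current rank 2003-08-27, so the next rule applies.
Kowalski and Ruiz both have badge number 126, so the next rule applies.
Among Kowalski and Ruiz, by date of academy graduation (earlier first): Kowalski (2008-07-23) before Ruiz (2012-07-01).
Quinn and Osei are each paramedic-certified, so the next rule applies.
Quinn and Osei both have date of promotion to current rank 2005-02-10, so the next rule applies.
Quinn and Osei both have badge number 174, so the next rule applies.
Among Quinn and Osei, by date of academy graduation (earlier first): Quinn (2003-07-23) before Osei (2012-11-24).
So Obi takes precedence.

Obi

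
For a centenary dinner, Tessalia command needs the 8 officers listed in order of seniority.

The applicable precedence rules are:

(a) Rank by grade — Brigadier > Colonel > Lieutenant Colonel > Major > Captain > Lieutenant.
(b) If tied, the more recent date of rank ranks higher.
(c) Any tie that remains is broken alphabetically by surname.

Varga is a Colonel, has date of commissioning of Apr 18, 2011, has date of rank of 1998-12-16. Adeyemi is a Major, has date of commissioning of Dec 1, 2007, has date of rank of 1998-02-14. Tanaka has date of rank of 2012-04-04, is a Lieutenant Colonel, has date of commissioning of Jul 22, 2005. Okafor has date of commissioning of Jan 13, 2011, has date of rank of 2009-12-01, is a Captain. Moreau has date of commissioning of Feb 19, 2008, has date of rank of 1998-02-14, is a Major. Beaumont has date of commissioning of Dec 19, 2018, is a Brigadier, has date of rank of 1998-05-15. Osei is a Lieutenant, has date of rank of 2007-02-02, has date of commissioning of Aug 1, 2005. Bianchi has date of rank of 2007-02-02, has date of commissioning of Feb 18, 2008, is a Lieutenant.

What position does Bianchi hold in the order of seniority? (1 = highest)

7

By grade: Beaumont (Brigadier); then Varga (Colonel); then Tanaka (Lieutenant Colonel); then Adeyemi and Moreau (Major); then Okafor (Captain); then Bianchi and Osei (Lieutenant).
Adeyemi and Moreau both have date of rank 1998-02-14, so the next rule applies.
Among Adeyemi and Moreau, alphabetically by surname: Adeyemi before Moreau.
Bianchi and Osei both have date of rank 2007-02-02, so the next rule applies.
Among Bianchi and Osei, alphabetically by surname: Bianchi before Osei.
Order: Beaumont, Varga, Tanaka, Adeyemi, Moreau, Okafor, Bianchi, Osei. So position 7.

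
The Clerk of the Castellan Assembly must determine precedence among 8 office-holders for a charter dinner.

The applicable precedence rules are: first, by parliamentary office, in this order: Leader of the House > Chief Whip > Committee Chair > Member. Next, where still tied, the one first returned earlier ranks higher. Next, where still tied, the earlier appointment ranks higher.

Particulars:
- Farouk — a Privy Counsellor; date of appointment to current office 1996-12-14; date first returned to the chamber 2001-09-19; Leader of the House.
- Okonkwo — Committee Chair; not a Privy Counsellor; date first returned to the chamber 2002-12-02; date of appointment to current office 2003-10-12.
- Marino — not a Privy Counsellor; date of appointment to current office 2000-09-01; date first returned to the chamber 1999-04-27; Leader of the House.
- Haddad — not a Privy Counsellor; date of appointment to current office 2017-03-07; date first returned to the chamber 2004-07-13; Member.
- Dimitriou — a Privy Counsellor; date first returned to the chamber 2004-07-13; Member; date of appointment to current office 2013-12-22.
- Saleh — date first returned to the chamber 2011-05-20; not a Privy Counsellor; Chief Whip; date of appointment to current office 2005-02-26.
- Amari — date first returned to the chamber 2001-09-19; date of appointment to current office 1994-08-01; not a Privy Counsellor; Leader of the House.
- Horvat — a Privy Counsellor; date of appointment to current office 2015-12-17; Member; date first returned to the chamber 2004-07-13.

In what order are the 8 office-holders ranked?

By parliamentary office: Marino, Amari and Farouk (Leader of the House); then Saleh (Chief Whip); then Okonkwo (Committee Chair); then Dimitriou, Horvat and Haddad (Member).
Among Marino, Amari and Farouk, by date first returned to the chamber (earlier first): Marino (1999-04-27) before Amari and Farouk (2001-09-19).
Among Amari and Farouk, by date of appointment to current office (earlier first): Amari (1994-08-01) before Farouk (1996-12-14).
Dimitriou, Horvat and Haddad all have date first returned to the chamber 2004-07-13, so the next rule applies.
Among Dimitriou, Horvat and Haddad, by date of appointment to current office (earlier first): Dimitriou (2013-12-22) before Horvat (2015-12-17) before Haddad (2017-03-07).
Full order: Marino, Amari, Farouk, Saleh, Okonkwo, Dimitriou, Horvat, Haddad.

Marino, Amari, Farouk, Saleh, Okonkwo, Dimitriou, Horvat, Haddad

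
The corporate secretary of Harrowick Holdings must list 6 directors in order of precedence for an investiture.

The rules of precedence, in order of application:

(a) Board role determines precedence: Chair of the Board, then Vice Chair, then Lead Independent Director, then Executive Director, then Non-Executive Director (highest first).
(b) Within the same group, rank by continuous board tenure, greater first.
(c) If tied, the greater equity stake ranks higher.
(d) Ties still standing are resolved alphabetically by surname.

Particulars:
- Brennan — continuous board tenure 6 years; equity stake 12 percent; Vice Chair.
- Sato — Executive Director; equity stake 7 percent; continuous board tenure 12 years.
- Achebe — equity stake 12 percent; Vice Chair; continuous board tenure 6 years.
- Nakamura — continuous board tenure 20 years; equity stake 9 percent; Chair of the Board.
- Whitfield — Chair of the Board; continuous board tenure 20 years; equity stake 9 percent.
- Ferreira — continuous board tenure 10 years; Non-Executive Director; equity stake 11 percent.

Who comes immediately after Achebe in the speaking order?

By board role: Nakamura and Whitfield (Chair of the Board); then Achebe and Brennan (Vice Chair); then Sato (Executive Director); then Ferreira (Non-Executive Director).
Nakamura and Whitfield both have continuous board tenure 20 years, so the next rule applies.
Nakamura and Whitfield both have equity stake 9 percent, so the next rule applies.
Among Nakamura and Whitfield, alphabetically by surname: Nakamura before Whitfield.
Achebe and Brennan both have continuous board tenure 6 years, so the next rule applies.
Achebe and Brennan both have equity stake 12 percent, so the next rule applies.
Among Achebe and Brennan, alphabetically by surname: Achebe before Brennan.
Order: Nakamura, Whitfield, Achebe, Brennan, Sato, Ferreira.

Brennan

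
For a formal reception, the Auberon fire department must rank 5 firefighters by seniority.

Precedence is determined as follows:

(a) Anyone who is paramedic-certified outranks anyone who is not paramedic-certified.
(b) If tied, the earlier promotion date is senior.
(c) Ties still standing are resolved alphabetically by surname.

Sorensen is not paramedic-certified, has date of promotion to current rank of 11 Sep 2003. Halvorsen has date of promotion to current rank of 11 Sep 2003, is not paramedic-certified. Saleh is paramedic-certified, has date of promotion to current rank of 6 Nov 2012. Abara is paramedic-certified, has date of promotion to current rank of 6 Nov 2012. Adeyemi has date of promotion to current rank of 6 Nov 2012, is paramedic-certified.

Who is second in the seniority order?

By the first rule: Abara, Adeyemi and Saleh (each paramedic-certified); then Halvorsen and Sorensen (both not paramedic-certified).
Abara, Adeyemi and Saleh all have date of promotion to current rank 6 Nov 2012, so the next rule applies.
Among Abara, Adeyemi and Saleh, alphabetically by surname: Abara before Adeyemi before Saleh.
Halvorsen and Sorensen both have date of promotion to current rank 11 Sep 2003, so the next rule applies.
Among Halvorsen and Sorensen, alphabetically by surname: Halvorsen before Sorensen.
Order: Abara, Adeyemi, Saleh, Halvorsen, Sorensen.

Adeyemi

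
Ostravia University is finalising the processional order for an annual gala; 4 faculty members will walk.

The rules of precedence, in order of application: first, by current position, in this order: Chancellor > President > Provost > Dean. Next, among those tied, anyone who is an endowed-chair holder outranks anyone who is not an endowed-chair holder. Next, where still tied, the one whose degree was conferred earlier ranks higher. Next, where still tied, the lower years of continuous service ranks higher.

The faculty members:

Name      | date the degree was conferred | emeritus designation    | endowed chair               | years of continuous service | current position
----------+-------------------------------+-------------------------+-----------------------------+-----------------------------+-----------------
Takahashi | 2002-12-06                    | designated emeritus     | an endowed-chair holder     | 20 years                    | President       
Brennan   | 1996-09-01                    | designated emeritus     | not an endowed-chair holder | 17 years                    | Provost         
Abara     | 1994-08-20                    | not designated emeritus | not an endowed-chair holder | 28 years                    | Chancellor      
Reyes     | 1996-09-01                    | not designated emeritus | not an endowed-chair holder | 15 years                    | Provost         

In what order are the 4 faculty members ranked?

Abara, Takahashi, Reyes, Brennan

By current position: Abara (Chancellor); then Takahashi (President); then Reyes and Brennan (Provost).
Reyes and Brennan are each not an endowed-chair holder, so the next rule applies.
Reyes and Brennan both have date the degree was conferred 1996-09-01, so the next rule applies.
Among Reyes and Brennan, by years of continuous service (lower first): Reyes (15 years) before Brennan (17 years).
Full order: Abara, Takahashi, Reyes, Brennan.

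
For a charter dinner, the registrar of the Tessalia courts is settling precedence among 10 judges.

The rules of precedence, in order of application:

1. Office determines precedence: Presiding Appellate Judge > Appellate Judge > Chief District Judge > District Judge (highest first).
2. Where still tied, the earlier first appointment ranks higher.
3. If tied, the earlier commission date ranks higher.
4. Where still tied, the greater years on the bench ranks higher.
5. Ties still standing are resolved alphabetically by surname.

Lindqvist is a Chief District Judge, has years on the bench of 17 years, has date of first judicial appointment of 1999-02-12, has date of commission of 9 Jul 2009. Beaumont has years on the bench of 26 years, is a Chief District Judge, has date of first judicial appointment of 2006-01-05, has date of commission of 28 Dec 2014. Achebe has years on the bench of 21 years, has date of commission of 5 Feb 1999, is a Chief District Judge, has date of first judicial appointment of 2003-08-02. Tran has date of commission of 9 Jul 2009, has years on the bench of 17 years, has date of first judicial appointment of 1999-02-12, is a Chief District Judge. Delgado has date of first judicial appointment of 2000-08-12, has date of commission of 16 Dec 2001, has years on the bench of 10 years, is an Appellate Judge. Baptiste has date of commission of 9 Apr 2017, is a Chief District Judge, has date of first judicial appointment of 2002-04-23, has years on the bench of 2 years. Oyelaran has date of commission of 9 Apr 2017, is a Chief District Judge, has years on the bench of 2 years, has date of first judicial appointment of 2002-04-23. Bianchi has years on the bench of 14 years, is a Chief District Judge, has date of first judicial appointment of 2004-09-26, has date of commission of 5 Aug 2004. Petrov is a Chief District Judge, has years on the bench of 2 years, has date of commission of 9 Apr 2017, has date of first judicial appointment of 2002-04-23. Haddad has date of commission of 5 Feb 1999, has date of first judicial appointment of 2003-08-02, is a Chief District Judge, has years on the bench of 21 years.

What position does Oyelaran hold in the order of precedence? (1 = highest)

By office: Delgado (Appellate Judge); then Lindqvist, Tran, Baptiste, Oyelaran, Petrov, Achebe, Haddad, Bianchi and Beaumont (Chief District Judge).
Among Lindqvist, Tran, Baptiste, Oyelaran, Petrov, Achebe, Haddad, Bianchi and Beaumont, by date of first judicial appointment (earlier first): Lindqvist and Tran (1999-02-12) before Baptiste, Oyelaran and Petrov (2002-04-23) before Achebe and Haddad (2003-08-02) before Bianchi (2004-09-26) before Beaumont (2006-01-05).
Lindqvist and Tran both have date of commission 9 Jul 2009, so the next rule applies.
Lindqvist and Tran both have years on the bench 17 years, so the next rule applies.
Among Lindqvist and Tran, alphabetically by surname: Lindqvist before Tran.
Baptiste, Oyelaran and Petrov all have date of commission 9 Apr 2017, so the next rule applies.
Baptiste, Oyelaran and Petrov all have years on the bench 2 years, so the next rule applies.
Among Baptiste, Oyelaran and Petrov, alphabetically by surname: Baptiste before Oyelaran before Petrov.
Achebe and Haddad both have date of commission 5 Feb 1999, so the next rule applies.
Achebe and Haddad both have years on the bench 21 years, so the next rule applies.
Among Achebe and Haddad, alphabetically by surname: Achebe before Haddad.
Order: Delgado, Lindqvist, Tran, Baptiste, Oyelaran, Petrov, Achebe, Haddad, Bianchi, Beaumont. So position 5.

5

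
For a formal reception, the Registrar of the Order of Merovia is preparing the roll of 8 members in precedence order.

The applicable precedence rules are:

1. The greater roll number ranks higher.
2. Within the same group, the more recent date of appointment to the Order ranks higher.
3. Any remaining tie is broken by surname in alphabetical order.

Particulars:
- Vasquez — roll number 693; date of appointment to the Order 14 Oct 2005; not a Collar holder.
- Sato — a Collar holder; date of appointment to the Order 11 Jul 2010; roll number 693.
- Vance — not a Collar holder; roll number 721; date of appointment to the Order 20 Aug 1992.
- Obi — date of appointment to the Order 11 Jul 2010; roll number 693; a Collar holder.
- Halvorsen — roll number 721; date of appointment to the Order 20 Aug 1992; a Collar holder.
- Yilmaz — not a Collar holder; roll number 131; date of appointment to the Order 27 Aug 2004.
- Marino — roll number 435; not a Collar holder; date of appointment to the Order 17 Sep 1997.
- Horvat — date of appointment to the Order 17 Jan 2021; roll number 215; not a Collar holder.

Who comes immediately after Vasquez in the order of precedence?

By roll number (higher first): Halvorsen and Vance (both 721); then Obi, Sato and Vasquez (each 693); then Marino (435); then Horvat (215); then Yilmaz (131).
Halvorsen and Vance both have date of appointment to the Order 20 Aug 1992, so the next rule applies.
Among Halvorsen and Vance, alphabetically by surname: Halvorsen before Vance.
Among Obi, Sato and Vasquez, by date of appointment to the Order (later first): Obi and Sato (11 Jul 2010) before Vasquez (14 Oct 2005).
Among Obi and Sato, alphabetically by surname: Obi before Sato.
Order: Halvorsen, Vance, Obi, Sato, Vasquez, Marino, Horvat, Yilmaz.

Marino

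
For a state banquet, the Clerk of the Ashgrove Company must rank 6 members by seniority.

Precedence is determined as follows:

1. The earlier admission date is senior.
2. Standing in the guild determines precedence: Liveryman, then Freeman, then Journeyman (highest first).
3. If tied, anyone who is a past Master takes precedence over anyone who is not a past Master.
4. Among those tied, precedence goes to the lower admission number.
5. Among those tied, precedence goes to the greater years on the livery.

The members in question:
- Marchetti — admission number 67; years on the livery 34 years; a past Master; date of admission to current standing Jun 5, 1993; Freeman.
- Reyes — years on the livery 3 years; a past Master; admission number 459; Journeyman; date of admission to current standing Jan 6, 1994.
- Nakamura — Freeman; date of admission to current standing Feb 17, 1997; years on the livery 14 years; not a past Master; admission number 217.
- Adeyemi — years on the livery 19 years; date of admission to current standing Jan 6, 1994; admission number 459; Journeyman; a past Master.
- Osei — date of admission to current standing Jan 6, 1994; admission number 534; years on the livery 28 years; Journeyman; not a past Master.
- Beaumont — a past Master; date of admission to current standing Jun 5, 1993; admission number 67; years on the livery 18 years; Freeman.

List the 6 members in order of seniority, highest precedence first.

By date of admission to current standing (earlier first): Marchetti and Beaumont (both Jun 5, 1993); then Adeyemi, Reyes and Osei (each Jan 6, 1994); then Nakamura (Feb 17, 1997).
Marchetti and Beaumont are each Freeman, so the next rule applies.
Marchetti and Beaumont are each a past Master, so the next rule applies.
Marchetti and Beaumont both have admission number 67, so the next rule applies.
Among Marchetti and Beaumont, by years on the livery (higher first): Marchetti (34 years) before Beaumont (18 years).
Adeyemi, Reyes and Osei are each Journeyman, so the next rule applies.
Among Adeyemi, Reyes and Osei, a past Master before not a past Master: Adeyemi and Reyes (a past Master) before Osei (not a past Master).
Adeyemi and Reyes both have admission number 459, so the next rule applies.
Among Adeyemi and Reyes, by years on the livery (higher first): Adeyemi (19 years) before Reyes (3 years).
Full order: Marchetti, Beaumont, Adeyemi, Reyes, Osei, Nakamura.

Marchetti, Beaumont, Adeyemi, Reyes, Osei, Nakamura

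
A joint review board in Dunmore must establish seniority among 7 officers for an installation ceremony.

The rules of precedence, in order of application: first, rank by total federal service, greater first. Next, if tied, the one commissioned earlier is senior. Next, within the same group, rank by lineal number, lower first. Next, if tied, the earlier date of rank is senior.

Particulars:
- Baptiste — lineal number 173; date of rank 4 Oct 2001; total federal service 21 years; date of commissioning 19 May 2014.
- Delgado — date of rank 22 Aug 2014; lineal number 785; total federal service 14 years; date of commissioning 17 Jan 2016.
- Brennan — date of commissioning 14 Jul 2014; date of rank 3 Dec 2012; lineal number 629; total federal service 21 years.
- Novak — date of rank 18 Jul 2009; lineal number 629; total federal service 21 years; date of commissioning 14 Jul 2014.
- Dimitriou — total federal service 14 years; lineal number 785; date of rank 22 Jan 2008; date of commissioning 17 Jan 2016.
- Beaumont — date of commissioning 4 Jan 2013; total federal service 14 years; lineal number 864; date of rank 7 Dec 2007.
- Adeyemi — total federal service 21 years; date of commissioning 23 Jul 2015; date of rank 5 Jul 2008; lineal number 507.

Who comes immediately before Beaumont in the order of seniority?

By total federal service (higher first): Baptiste, Novak, Brennan and Adeyemi (each 21 years); then Beaumont, Dimitriou and Delgado (each 14 years).
Among Baptiste, Novak, Brennan and Adeyemi, by date of commissioning (earlier first): Baptiste (19 May 2014) before Novak and Brennan (14 Jul 2014) before Adeyemi (23 Jul 2015).
Novak and Brennan both have lineal number 629, so the next rule applies.
Among Novak and Brennan, by date of rank (earlier first): Novak (18 Jul 2009) before Brennan (3 Dec 2012).
Among Beaumont, Dimitriou and Delgado, by date of commissioning (earlier first): Beaumont (4 Jan 2013) before Dimitriou and Delgado (17 Jan 2016).
Dimitriou and Delgado both have lineal number 785, so the next rule applies.
Among Dimitriou and Delgado, by date of rank (earlier first): Dimitriou (22 Jan 2008) before Delgado (22 Aug 2014).
Order: Baptiste, Novak, Brennan, Adeyemi, Beaumont, Dimitriou, Delgado.

Adeyemi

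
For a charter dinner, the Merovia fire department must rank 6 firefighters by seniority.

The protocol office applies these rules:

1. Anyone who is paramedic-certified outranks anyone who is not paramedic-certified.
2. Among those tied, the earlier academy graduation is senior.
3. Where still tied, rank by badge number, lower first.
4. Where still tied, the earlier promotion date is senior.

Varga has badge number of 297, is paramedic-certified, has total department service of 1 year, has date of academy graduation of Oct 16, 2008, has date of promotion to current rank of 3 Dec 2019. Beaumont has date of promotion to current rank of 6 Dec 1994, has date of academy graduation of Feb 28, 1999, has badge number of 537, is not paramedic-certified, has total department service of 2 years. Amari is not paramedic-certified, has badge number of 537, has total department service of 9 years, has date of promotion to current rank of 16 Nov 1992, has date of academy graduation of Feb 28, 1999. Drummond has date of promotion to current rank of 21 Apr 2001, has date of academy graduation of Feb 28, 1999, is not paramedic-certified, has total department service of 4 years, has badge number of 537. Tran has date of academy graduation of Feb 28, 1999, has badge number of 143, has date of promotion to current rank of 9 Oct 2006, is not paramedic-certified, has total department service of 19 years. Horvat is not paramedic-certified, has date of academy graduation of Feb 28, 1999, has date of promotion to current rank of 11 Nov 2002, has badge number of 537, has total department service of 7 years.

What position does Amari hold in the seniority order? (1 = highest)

By the first rule: Varga (paramedic-certified); then Tran, Amari, Beaumont, Drummond and Horvat (each not paramedic-certified).
Tran, Amari, Beaumont, Drummond and Horvat all have date of academy graduation Feb 28, 1999, so the next rule applies.
Among Tran, Amari, Beaumont, Drummond and Horvat, by badge number (lower first): Tran (143) before Amari, Beaumont, Drummond and Horvat (537).
Among Amari, Beaumont, Drummond and Horvat, by date of promotion to current rank (earlier first): Amari (16 Nov 1992) before Beaumont (6 Dec 1994) before Drummond (21 Apr 2001) before Horvat (11 Nov 2002).
Order: Varga, Tran, Amari, Beaumont, Drummond, Horvat. So position 3.

3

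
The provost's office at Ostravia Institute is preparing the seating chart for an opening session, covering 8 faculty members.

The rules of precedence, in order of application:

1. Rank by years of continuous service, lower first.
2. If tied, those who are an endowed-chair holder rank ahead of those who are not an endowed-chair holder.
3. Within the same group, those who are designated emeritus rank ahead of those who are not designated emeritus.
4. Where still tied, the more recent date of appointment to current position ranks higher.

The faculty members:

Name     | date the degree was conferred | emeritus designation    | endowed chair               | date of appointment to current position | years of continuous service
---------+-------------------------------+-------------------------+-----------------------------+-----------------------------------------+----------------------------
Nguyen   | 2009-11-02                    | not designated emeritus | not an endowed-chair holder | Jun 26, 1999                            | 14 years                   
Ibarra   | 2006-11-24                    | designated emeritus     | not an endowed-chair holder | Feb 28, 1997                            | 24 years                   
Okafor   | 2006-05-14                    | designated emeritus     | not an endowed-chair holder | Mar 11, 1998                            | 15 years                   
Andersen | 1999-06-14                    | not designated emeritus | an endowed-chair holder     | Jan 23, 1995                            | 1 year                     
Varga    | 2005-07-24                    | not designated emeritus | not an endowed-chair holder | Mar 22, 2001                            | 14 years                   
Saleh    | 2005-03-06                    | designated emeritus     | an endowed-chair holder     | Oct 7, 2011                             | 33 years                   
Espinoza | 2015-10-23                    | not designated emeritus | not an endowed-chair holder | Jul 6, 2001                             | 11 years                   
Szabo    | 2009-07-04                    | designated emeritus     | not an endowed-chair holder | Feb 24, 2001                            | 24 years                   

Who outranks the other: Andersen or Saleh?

Andersen

By years of continuous service (lower first): Andersen (1 year); then Espinoza (11 years); then Varga and Nguyen (both 14 years); then Okafor (15 years); then Szabo and Ibarra (both 24 years); then Saleh (33 years).
Varga and Nguyen are each not an endowed-chair holder, so the next rule applies.
Varga and Nguyen are each not designated emeritus, so the next rule applies.
Among Varga and Nguyen, by date of appointment to current position (later first): Varga (Mar 22, 2001) before Nguyen (Jun 26, 1999).
Szabo and Ibarra are each not an endowed-chair holder, so the next rule applies.
Szabo and Ibarra are each designated emeritus, so the next rule applies.
Among Szabo and Ibarra, by date of appointment to current position (later first): Szabo (Feb 24, 2001) before Ibarra (Feb 28, 1997).
So Andersen takes precedence.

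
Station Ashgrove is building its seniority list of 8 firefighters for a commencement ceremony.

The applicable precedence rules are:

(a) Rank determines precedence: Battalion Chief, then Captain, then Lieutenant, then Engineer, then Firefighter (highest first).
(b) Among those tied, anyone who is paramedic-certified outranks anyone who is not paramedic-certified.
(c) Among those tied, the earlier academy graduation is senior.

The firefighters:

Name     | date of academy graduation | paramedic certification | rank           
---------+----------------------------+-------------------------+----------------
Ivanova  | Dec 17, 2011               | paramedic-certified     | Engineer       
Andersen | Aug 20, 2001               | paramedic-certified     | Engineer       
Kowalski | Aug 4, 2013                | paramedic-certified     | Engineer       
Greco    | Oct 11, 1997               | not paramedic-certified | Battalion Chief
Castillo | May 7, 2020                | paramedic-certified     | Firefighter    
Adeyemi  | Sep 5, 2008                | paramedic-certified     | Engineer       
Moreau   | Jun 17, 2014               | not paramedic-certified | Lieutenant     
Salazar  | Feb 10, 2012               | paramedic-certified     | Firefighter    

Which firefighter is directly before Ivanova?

Adeyemi

By rank: Greco (Battalion Chief); then Moreau (Lieutenant); then Andersen, Adeyemi, Ivanova and Kowalski (Engineer); then Salazar and Castillo (Firefighter).
Andersen, Adeyemi, Ivanova and Kowalski are each paramedic-certified, so the next rule applies.
Among Andersen, Adeyemi, Ivanova and Kowalski, by date of academy graduation (earlier first): Andersen (Aug 20, 2001) before Adeyemi (Sep 5, 2008) before Ivanova (Dec 17, 2011) before Kowalski (Aug 4, 2013).
Salazar and Castillo are each paramedic-certified, so the next rule applies.
Among Salazar and Castillo, by date of academy graduation (earlier first): Salazar (Feb 10, 2012) before Castillo (May 7, 2020).
Order: Greco, Moreau, Andersen, Adeyemi, Ivanova, Kowalski, Salazar, Castillo.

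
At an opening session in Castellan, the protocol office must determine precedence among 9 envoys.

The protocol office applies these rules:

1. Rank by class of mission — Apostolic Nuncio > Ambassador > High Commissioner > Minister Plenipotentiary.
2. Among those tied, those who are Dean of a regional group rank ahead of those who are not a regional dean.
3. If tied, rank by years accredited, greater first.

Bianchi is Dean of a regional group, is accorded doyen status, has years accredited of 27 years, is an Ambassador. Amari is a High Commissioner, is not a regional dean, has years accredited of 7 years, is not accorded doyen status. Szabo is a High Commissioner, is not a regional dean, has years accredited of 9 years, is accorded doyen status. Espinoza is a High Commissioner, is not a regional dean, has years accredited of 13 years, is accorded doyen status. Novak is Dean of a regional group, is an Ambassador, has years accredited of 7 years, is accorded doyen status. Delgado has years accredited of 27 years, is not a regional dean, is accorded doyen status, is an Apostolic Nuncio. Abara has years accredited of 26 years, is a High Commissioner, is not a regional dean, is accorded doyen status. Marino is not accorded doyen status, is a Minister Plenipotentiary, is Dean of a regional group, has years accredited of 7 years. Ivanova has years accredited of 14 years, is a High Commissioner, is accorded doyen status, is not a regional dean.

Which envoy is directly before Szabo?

Espinoza

By class of mission: Delgado (Apostolic Nuncio); then Bianchi and Novak (Ambassador); then Abara, Ivanova, Espinoza, Szabo and Amari (High Commissioner); then Marino (Minister Plenipotentiary).
Bianchi and Novak are each Dean of a regional group, so the next rule applies.
Among Bianchi and Novak, by years accredited (higher first): Bianchi (27 years) before Novak (7 years).
Abara, Ivanova, Espinoza, Szabo and Amari are each not a regional dean, so the next rule applies.
Among Abara, Ivanova, Espinoza, Szabo and Amari, by years accredited (higher first): Abara (26 years) before Ivanova (14 years) before Espinoza (13 years) before Szabo (9 years) before Amari (7 years).
Order: Delgado, Bianchi, Novak, Abara, Ivanova, Espinoza, Szabo, Amari, Marino.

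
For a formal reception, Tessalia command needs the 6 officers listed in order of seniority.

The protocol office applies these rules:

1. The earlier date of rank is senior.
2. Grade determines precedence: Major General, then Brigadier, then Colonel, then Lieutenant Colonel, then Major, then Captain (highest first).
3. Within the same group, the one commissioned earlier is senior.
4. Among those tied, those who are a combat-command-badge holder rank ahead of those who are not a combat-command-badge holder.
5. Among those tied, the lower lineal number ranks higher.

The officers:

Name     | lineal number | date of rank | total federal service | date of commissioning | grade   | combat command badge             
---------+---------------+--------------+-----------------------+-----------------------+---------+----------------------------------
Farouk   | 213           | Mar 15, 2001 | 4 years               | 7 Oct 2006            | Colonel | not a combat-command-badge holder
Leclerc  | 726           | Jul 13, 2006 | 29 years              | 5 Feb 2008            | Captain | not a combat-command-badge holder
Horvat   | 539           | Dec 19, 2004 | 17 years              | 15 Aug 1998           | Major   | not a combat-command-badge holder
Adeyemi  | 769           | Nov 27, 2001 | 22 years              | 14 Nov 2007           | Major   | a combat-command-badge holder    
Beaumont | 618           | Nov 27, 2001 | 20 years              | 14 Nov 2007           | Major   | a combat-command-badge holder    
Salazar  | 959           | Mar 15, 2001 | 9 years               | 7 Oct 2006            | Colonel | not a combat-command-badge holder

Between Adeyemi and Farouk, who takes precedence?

By date of rank (earlier first): Farouk and Salazar (both Mar 15, 2001); then Beaumont and Adeyemi (both Nov 27, 2001); then Horvat (Dec 19, 2004); then Leclerc (Jul 13, 2006).
Farouk and Salazar are each Colonel, so the next rule applies.
Farouk and Salazar both have date of commissioning 7 Oct 2006, so the next rule applies.
Farouk and Salazar are each not a combat-command-badge holder, so the next rule applies.
Among Farouk and Salazar, by lineal number (lower first): Farouk (213) before Salazar (959).
Beaumont and Adeyemi are each Major, so the next rule applies.
Beaumont and Adeyemi both have date of commissioning 14 Nov 2007, so the next rule applies.
Beaumont and Adeyemi are each a combat-command-badge holder, so the next rule applies.
Among Beaumont and Adeyemi, by lineal number (lower first): Beaumont (618) before Adeyemi (769).
So Farouk takes precedence.

Farouk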